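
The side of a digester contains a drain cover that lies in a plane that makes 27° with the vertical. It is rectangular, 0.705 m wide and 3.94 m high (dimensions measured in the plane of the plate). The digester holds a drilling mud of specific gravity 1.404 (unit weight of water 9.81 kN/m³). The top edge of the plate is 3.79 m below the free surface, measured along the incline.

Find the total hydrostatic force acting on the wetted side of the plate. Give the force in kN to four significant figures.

γ = 1.404 × 9.81 = 13.77324 kN/m³.
The plate makes 27° with the vertical, i.e. θ = 90° − 27° = 63° to the horizontal. Measuring y along the incline from the free-surface line, vertical depth h = y·sinθ with sinθ = 0.891007.
The centroid lies 3.94/2 = 1.97 m below the top edge, so y_c = 3.79 + 1.97 = 5.76 m and h_c = 5.76 × 0.891007 = 5.1322 m.
A = 0.705 × 3.94 = 2.7777 m².
Resultant F = γ·h_c·A = 13.77324 × 5.1322 × 2.7777 = 196.347 kN.

F ≈ 196.3 kN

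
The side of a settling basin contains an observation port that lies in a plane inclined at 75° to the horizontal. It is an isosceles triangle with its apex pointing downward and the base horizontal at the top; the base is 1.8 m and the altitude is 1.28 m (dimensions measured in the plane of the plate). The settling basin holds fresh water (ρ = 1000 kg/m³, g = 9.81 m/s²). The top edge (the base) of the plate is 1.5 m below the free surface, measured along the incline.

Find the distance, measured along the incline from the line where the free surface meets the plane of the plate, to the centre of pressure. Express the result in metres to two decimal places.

y_p = 1.97 m

γ = ρg = 1000 × 9.81 = 9810 N/m³ = 9.81 kN/m³.
Let θ = 75° be the plate's angle to the horizontal; measure y along the incline from where the plane meets the free surface. Vertical depth h = y·sinθ with sinθ = 0.965926.
With the apex down, the centroid sits h/3 = 1.28/3 = 0.426667 m below the base (the top edge), so y_c = 1.5 + 0.426667 = 1.92667 m and h_c = 1.92667 × 0.965926 = 1.86102 m.
A = ½ × 1.8 × 1.28 = 1.152 m².
Resultant F = γ·h_c·A = 9.81 × 1.86102 × 1.152 = 21.0316 kN.
I_c = b·h³/36 = 1.8 × 1.28³/36 = 0.104858 m⁴.
Centre of pressure: y_p = y_c + I_c/(y_c·A) = 1.92667 + 0.104858/(1.92667 × 1.152) = 1.92667 + 0.0472435 = 1.97391 m along the plane.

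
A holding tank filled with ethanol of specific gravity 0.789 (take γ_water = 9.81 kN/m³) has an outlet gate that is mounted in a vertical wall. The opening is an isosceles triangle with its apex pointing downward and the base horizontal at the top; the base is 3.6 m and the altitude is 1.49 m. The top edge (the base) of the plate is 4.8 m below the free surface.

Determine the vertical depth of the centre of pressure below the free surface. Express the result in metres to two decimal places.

γ = 0.789 × 9.81 = 7.74009 kN/m³.
With the apex down, the centroid sits h/3 = 1.49/3 = 0.496667 m below the base (the top edge), so the centroid depth is h_c = 4.8 + 0.496667 = 5.29667 m.
A = ½ × 3.6 × 1.49 = 2.682 m².
Resultant F = γ·h_c·A = 7.74009 × 5.29667 × 2.682 = 109.953 kN.
I_c = b·h³/36 = 3.6 × 1.49³/36 = 0.330795 m⁴.
Centre of pressure: y_p = y_c + I_c/(y_c·A) = 5.29667 + 0.330795/(5.29667 × 2.682) = 5.29667 + 0.0232861 = 5.31996 m along the plane.

h_p = 5.32 m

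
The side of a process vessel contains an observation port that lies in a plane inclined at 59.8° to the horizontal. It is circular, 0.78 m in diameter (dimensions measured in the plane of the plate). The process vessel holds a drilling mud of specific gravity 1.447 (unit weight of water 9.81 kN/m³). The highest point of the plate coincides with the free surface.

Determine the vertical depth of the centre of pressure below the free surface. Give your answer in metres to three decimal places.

h_p = 0.421 m

γ = 1.447 × 9.81 = 14.19507 kN/m³.
Let θ = 59.8° be the plate's angle to the horizontal; measure y along the incline from where the plane meets the free surface. Vertical depth h = y·sinθ with sinθ = 0.864275.
The centroid is at the centre, 0.39 m below the top of the plate, so y_c = 0.39 m and h_c = 0.39 × 0.864275 = 0.337067 m.
A = π(0.39)² = 0.477836 m².
Resultant F = γ·h_c·A = 14.19507 × 0.337067 × 0.477836 = 2.2863 kN.
I_c = πr⁴/4 = π × 0.39⁴/4 = 0.0181697 m⁴.
Centre of pressure: y_p = y_c + I_c/(y_c·A) = 0.39 + 0.0181697/(0.39 × 0.477836) = 0.39 + 0.0974999 = 0.4875 m along the plane.
Vertically, h_p = y_p·sinθ = 0.4875 × 0.864275 = 0.421334 m.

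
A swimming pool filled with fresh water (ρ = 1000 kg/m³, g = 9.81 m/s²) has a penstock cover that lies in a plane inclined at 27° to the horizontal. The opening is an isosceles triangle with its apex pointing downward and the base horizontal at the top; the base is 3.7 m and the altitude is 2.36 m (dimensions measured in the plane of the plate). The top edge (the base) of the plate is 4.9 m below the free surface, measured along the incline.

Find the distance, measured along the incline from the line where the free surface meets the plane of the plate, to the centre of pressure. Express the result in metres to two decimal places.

γ = ρg = 1000 × 9.81 = 9810 N/m³ = 9.81 kN/m³.
Let θ = 27° be the plate's angle to the horizontal; measure y along the incline from where the plane meets the free surface. Vertical depth h = y·sinθ with sinθ = 0.453990.
With the apex down, the centroid sits h/3 = 2.36/3 = 0.786667 m below the base (the top edge), so y_c = 4.9 + 0.786667 = 5.68667 m and h_c = 5.68667 × 0.453990 = 2.58169 m.
A = ½ × 3.7 × 2.36 = 4.366 m².
Resultant F = γ·h_c·A = 9.81 × 2.58169 × 4.366 = 110.575 kN.
I_c = b·h³/36 = 3.7 × 2.36³/36 = 1.35094 m⁴.
Centre of pressure: y_p = y_c + I_c/(y_c·A) = 5.68667 + 1.35094/(5.68667 × 4.366) = 5.68667 + 0.054412 = 5.74108 m along the plane.

y_p = 5.74 m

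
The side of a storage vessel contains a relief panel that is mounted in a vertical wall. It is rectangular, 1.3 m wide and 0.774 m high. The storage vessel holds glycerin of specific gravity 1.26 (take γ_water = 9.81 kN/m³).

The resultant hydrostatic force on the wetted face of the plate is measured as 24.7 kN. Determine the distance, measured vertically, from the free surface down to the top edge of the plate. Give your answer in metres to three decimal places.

γ = 1.26 × 9.81 = 12.3606 kN/m³.
A = 1.3 × 0.774 = 1.0062 m².
From F = γ·h_c·A, the centroid depth is h_c = 24.7/(12.3606 × 1.0062) = 1.98597 m.
The centroid lies 0.774/2 = 0.387 m below the top edge, so the top edge sits at h_top = 1.98597 − 0.387 = 1.59897 m below the surface.

d_top ≈ 1.599 m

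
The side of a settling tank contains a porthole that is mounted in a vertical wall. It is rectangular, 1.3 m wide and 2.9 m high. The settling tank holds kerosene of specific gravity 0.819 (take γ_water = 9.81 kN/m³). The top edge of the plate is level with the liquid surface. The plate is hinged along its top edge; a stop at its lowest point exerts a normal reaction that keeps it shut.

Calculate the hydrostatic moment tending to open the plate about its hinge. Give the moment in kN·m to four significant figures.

γ = 0.819 × 9.81 = 8.03439 kN/m³.
The centroid lies 2.9/2 = 1.45 m below the top edge, so the centroid depth is h_c = 1.45 m.
A = 1.3 × 2.9 = 3.77 m².
Resultant F = γ·h_c·A = 8.03439 × 1.45 × 3.77 = 43.92 kN.
I_c = b·h³/12 = 1.3 × 2.9³/12 = 2.64214 m⁴.
Centre of pressure: y_p = y_c + I_c/(y_c·A) = 1.45 + 2.64214/(1.45 × 3.77) = 1.45 + 0.483333 = 1.93333 m along the plane.
The resultant acts 1.45 + 0.483333 = 1.93333 m (along the plate) below the hinge at the top edge, so the moment about the hinge is M = F × 1.93333 = 43.92 × 1.93333 = 84.9119 kN·m.

M ≈ 84.91 kN·m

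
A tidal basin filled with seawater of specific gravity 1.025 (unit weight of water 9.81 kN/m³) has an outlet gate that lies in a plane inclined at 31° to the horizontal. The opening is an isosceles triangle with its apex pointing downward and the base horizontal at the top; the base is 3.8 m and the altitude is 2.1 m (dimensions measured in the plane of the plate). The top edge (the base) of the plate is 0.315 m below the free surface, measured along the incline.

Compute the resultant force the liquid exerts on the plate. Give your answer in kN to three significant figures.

F ≈ 21.0 kN

γ = 1.025 × 9.81 = 10.05525 kN/m³.
Let θ = 31° be the plate's angle to the horizontal; measure y along the incline from where the plane meets the free surface. Vertical depth h = y·sinθ with sinθ = 0.515038.
With the apex down, the centroid sits h/3 = 2.1/3 = 0.7 m below the base (the top edge), so y_c = 0.315 + 0.7 = 1.015 m and h_c = 1.015 × 0.515038 = 0.522764 m.
A = ½ × 3.8 × 2.1 = 3.99 m².
Resultant F = γ·h_c·A = 10.05525 × 0.522764 × 3.99 = 20.9735 kN.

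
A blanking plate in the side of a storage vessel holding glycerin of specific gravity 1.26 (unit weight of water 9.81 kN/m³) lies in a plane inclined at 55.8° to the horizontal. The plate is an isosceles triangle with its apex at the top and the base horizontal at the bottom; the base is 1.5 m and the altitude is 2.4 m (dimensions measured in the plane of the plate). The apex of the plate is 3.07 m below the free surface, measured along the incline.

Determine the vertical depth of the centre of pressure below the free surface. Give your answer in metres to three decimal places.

γ = 1.26 × 9.81 = 12.3606 kN/m³.
Let θ = 55.8° be the plate's angle to the horizontal; measure y along the incline from where the plane meets the free surface. Vertical depth h = y·sinθ with sinθ = 0.827081.
With the apex up, the centroid sits 2h/3 = 2 × 2.4/3 = 1.6 m below the apex, so y_c = 3.07 + 1.6 = 4.67 m and h_c = 4.67 × 0.827081 = 3.86247 m.
A = ½ × 1.5 × 2.4 = 1.8 m².
Resultant F = γ·h_c·A = 12.3606 × 3.86247 × 1.8 = 85.9364 kN.
I_c = b·h³/36 = 1.5 × 2.4³/36 = 0.576 m⁴.
Centre of pressure: y_p = y_c + I_c/(y_c·A) = 4.67 + 0.576/(4.67 × 1.8) = 4.67 + 0.0685225 = 4.73852 m along the plane.
Vertically, h_p = y_p·sinθ = 4.73852 × 0.827081 = 3.91914 m.

h_p = 3.919 m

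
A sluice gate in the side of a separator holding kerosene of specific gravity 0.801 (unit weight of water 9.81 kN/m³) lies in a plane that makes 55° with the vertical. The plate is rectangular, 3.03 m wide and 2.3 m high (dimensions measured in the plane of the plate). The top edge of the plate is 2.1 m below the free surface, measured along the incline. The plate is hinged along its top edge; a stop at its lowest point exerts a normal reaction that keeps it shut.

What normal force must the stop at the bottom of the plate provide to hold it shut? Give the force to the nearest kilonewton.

P ≈ 57 kN

γ = 0.801 × 9.81 = 7.85781 kN/m³.
The plate makes 55° with the vertical, i.e. θ = 90° − 55° = 35° to the horizontal. Measuring y along the incline from the free-surface line, vertical depth h = y·sinθ with sinθ = 0.573576.
The centroid lies 2.3/2 = 1.15 m below the top edge, so y_c = 2.1 + 1.15 = 3.25 m and h_c = 3.25 × 0.573576 = 1.86412 m.
A = 3.03 × 2.3 = 6.969 m².
Resultant F = γ·h_c·A = 7.85781 × 1.86412 × 6.969 = 102.081 kN.
I_c = b·h³/12 = 3.03 × 2.3³/12 = 3.07217 m⁴.
Centre of pressure: y_p = y_c + I_c/(y_c·A) = 3.25 + 3.07217/(3.25 × 6.969) = 3.25 + 0.135641 = 3.38564 m along the plane.
The resultant acts 1.15 + 0.135641 = 1.28564 m (along the plate) below the hinge at the top edge, so the moment about the hinge is M = F × 1.28564 = 102.081 × 1.28564 = 131.239 kN·m.
A normal force at the bottom, 2.3 m from the hinge, must supply this moment: P = 131.239/2.3 = 57.0604 kN.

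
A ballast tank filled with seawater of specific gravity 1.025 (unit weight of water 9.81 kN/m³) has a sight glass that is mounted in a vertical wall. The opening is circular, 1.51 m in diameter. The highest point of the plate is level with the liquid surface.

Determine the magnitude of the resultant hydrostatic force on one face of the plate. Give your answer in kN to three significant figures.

γ = 1.025 × 9.81 = 10.05525 kN/m³.
The centroid is at the centre, 0.755 m below the top of the plate, so the centroid depth is h_c = 0.755 m.
A = π(0.755)² = 1.79079 m².
Resultant F = γ·h_c·A = 10.05525 × 0.755 × 1.79079 = 13.5952 kN.

F ≈ 13.6 kN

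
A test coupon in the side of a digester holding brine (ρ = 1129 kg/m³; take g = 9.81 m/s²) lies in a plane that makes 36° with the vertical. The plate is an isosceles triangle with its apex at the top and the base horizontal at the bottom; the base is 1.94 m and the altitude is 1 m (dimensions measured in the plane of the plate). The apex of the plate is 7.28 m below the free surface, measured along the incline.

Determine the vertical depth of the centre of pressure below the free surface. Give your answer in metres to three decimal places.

γ = ρg = 1129 × 9.81 / 1000 = 11.07549 kN/m³.
The plate makes 36° with the vertical, i.e. θ = 90° − 36° = 54° to the horizontal. Measuring y along the incline from the free-surface line, vertical depth h = y·sinθ with sinθ = 0.809017.
With the apex up, the centroid sits 2h/3 = 2 × 1/3 = 0.666667 m below the apex, so y_c = 7.28 + 0.666667 = 7.94667 m and h_c = 7.94667 × 0.809017 = 6.42899 m.
A = ½ × 1.94 × 1 = 0.97 m².
Resultant F = γ·h_c·A = 11.07549 × 6.42899 × 0.97 = 69.0681 kN.
I_c = b·h³/36 = 1.94 × 1³/36 = 0.0538889 m⁴.
Centre of pressure: y_p = y_c + I_c/(y_c·A) = 7.94667 + 0.0538889/(7.94667 × 0.97) = 7.94667 + 0.00699105 = 7.95366 m along the plane.
Vertically, h_p = y_p·sinθ = 7.95366 × 0.809017 = 6.43465 m.

h_p = 6.435 m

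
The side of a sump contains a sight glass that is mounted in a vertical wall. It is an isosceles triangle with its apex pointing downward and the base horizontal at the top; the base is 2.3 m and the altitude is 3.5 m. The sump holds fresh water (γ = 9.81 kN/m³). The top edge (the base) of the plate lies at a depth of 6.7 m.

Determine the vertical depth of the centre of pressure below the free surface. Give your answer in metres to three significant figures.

γ = 9.81 kN/m³.
With the apex down, the centroid sits h/3 = 3.5/3 = 1.16667 m below the base (the top edge), so the centroid depth is h_c = 6.7 + 1.16667 = 7.86667 m.
A = ½ × 2.3 × 3.5 = 4.025 m².
Resultant F = γ·h_c·A = 9.81 × 7.86667 × 4.025 = 310.617 kN.
I_c = b·h³/36 = 2.3 × 3.5³/36 = 2.73924 m⁴.
Centre of pressure: y_p = y_c + I_c/(y_c·A) = 7.86667 + 2.73924/(7.86667 × 4.025) = 7.86667 + 0.0865114 = 7.95318 m along the plane.

h_p = 7.95 m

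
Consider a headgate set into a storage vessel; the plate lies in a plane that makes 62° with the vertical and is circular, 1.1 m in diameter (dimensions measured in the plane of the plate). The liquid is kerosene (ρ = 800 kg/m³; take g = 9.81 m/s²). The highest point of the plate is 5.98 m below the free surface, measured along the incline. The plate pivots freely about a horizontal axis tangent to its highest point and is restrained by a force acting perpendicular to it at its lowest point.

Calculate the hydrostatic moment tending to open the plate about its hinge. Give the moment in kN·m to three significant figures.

γ = ρg = 800 × 9.81 / 1000 = 7.848 kN/m³.
The plate makes 62° with the vertical, i.e. θ = 90° − 62° = 28° to the horizontal. Measuring y along the incline from the free-surface line, vertical depth h = y·sinθ with sinθ = 0.469472.
The centroid is at the centre, 0.55 m below the top of the plate, so y_c = 5.98 + 0.55 = 6.53 m and h_c = 6.53 × 0.469472 = 3.06565 m.
A = π(0.55)² = 0.950332 m².
Resultant F = γ·h_c·A = 7.848 × 3.06565 × 0.950332 = 22.8642 kN.
I_c = πr⁴/4 = π × 0.55⁴/4 = 0.0718688 m⁴.
Centre of pressure: y_p = y_c + I_c/(y_c·A) = 6.53 + 0.0718688/(6.53 × 0.950332) = 6.53 + 0.0115812 = 6.54158 m along the plane.
The resultant acts 0.55 + 0.0115812 = 0.561581 m (along the plate) below the hinge at the top edge, so the moment about the hinge is M = F × 0.561581 = 22.8642 × 0.561581 = 12.8401 kN·m.

M ≈ 12.8 kN·m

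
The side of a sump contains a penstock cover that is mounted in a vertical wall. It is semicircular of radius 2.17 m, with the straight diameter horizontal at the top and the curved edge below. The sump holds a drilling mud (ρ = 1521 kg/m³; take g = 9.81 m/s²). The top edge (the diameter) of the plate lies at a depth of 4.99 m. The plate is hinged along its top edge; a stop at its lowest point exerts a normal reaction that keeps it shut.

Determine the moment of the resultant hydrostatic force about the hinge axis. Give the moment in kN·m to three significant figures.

γ = ρg = 1521 × 9.81 / 1000 = 14.92101 kN/m³.
The centroid of a semicircle lies 4r/(3π) = 0.920977 m from the diameter, here below the top edge, so the centroid depth is h_c = 4.99 + 0.920977 = 5.91098 m.
A = πr²/2 = π × 2.17²/2 = 7.39672 m².
Resultant F = γ·h_c·A = 14.92101 × 5.91098 × 7.39672 = 652.374 kN.
I_c = (π/8 − 8/(9π))·r⁴ = 0.109757 × 2.17⁴ = 2.43372 m⁴.
Centre of pressure: y_p = y_c + I_c/(y_c·A) = 5.91098 + 2.43372/(5.91098 × 7.39672) = 5.91098 + 0.0556637 = 5.96664 m along the plane.
The resultant acts 0.920977 + 0.0556637 = 0.976641 m (along the plate) below the hinge at the top edge, so the moment about the hinge is M = F × 0.976641 = 652.374 × 0.976641 = 637.135 kN·m.

M ≈ 637 kN·m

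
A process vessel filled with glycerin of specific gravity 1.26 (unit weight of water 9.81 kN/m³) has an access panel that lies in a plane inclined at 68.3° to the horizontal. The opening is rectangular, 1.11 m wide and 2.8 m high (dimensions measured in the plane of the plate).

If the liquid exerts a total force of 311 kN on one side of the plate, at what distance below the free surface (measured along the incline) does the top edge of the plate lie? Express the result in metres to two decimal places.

y_top ≈ 7.31 m

γ = 1.26 × 9.81 = 12.3606 kN/m³.
A = 1.11 × 2.8 = 3.108 m².
From F = γ·h_c·A, the centroid depth is h_c = 311/(12.3606 × 3.108) = 8.09543 m.
Let θ = 68.3° be the plate's angle to the horizontal; measure y along the incline from where the plane meets the free surface. Vertical depth h = y·sinθ with sinθ = 0.929133.
Along the incline, y_c = h_c/sinθ = 8.09543/0.929133 = 8.71289 m.
The centroid lies 2.8/2 = 1.4 m below the top edge, so the top edge sits at y_top = 8.71289 − 1.4 = 7.31289 m along the incline.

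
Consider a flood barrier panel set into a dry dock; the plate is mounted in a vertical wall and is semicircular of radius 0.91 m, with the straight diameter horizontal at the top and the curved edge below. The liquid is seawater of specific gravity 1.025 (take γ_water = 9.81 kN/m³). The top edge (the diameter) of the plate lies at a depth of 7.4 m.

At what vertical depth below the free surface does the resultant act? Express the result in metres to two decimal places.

γ = 1.025 × 9.81 = 10.05525 kN/m³.
The centroid of a semicircle lies 4r/(3π) = 0.386216 m from the diameter, here below the top edge, so the centroid depth is h_c = 7.4 + 0.386216 = 7.78622 m.
A = πr²/2 = π × 0.91²/2 = 1.30078 m².
Resultant F = γ·h_c·A = 10.05525 × 7.78622 × 1.30078 = 101.841 kN.
I_c = (π/8 − 8/(9π))·r⁴ = 0.109757 × 0.91⁴ = 0.0752658 m⁴.
Centre of pressure: y_p = y_c + I_c/(y_c·A) = 7.78622 + 0.0752658/(7.78622 × 1.30078) = 7.78622 + 0.00743134 = 7.79365 m along the plane.

h_p = 7.79 m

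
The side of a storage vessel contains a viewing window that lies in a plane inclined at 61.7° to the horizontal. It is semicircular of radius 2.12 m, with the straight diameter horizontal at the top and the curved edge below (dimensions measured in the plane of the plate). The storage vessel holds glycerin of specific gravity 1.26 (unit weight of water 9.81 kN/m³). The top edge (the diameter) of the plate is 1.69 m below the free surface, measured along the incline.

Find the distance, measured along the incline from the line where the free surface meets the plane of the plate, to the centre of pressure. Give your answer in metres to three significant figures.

y_p = 2.71 m

γ = 1.26 × 9.81 = 12.3606 kN/m³.
Let θ = 61.7° be the plate's angle to the horizontal; measure y along the incline from where the plane meets the free surface. Vertical depth h = y·sinθ with sinθ = 0.880477.
The centroid of a semicircle lies 4r/(3π) = 0.899756 m from the diameter, here below the top edge, so y_c = 1.69 + 0.899756 = 2.58976 m and h_c = 2.58976 × 0.880477 = 2.28022 m.
A = πr²/2 = π × 2.12²/2 = 7.05979 m².
Resultant F = γ·h_c·A = 12.3606 × 2.28022 × 7.05979 = 198.979 kN.
I_c = (π/8 − 8/(9π))·r⁴ = 0.109757 × 2.12⁴ = 2.21705 m⁴.
Centre of pressure: y_p = y_c + I_c/(y_c·A) = 2.58976 + 2.21705/(2.58976 × 7.05979) = 2.58976 + 0.121262 = 2.71102 m along the plane.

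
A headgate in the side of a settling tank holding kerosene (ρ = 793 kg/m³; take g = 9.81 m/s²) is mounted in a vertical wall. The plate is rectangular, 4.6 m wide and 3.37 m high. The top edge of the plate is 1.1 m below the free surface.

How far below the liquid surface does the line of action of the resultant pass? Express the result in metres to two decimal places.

γ = ρg = 793 × 9.81 / 1000 = 7.77933 kN/m³.
The centroid lies 3.37/2 = 1.685 m below the top edge, so the centroid depth is h_c = 1.1 + 1.685 = 2.785 m.
A = 4.6 × 3.37 = 15.502 m².
Resultant F = γ·h_c·A = 7.77933 × 2.785 × 15.502 = 335.858 kN.
I_c = b·h³/12 = 4.6 × 3.37³/12 = 14.6712 m⁴.
Centre of pressure: y_p = y_c + I_c/(y_c·A) = 2.785 + 14.6712/(2.785 × 15.502) = 2.785 + 0.339823 = 3.12482 m along the plane.

h_p = 3.12 m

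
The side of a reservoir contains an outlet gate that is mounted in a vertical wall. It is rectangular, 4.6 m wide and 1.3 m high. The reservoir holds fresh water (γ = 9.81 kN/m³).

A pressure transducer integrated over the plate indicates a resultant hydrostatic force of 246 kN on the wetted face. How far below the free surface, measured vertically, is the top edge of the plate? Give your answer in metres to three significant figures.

d_top ≈ 3.54 m

γ = 9.81 kN/m³.
A = 4.6 × 1.3 = 5.98 m².
From F = γ·h_c·A, the centroid depth is h_c = 246/(9.81 × 5.98) = 4.19339 m.
The centroid lies 1.3/2 = 0.65 m below the top edge, so the top edge sits at h_top = 4.19339 − 0.65 = 3.54339 m below the surface.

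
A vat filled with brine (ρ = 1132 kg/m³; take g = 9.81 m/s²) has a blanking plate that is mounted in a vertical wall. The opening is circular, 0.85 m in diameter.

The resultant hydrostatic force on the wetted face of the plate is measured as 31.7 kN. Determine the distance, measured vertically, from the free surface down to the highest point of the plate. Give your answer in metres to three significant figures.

d_top ≈ 4.61 m

γ = ρg = 1132 × 9.81 / 1000 = 11.10492 kN/m³.
A = π(0.425)² = 0.56745 m².
From F = γ·h_c·A, the centroid depth is h_c = 31.7/(11.10492 × 0.56745) = 5.03056 m.
The centroid is at the centre, 0.425 m below the top of the plate, so the highest point sits at h_top = 5.03056 − 0.425 = 4.60556 m below the surface.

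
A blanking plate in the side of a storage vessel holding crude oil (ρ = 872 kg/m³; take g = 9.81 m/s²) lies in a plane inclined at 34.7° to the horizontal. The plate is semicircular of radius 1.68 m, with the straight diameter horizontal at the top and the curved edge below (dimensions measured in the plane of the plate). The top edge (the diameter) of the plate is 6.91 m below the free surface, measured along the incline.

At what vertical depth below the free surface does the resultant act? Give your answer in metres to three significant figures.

h_p = 4.35 m

γ = ρg = 872 × 9.81 / 1000 = 8.55432 kN/m³.
Let θ = 34.7° be the plate's angle to the horizontal; measure y along the incline from where the plane meets the free surface. Vertical depth h = y·sinθ with sinθ = 0.569280.
The centroid of a semicircle lies 4r/(3π) = 0.713014 m from the diameter, here below the top edge, so y_c = 6.91 + 0.713014 = 7.62301 m and h_c = 7.62301 × 0.569280 = 4.33963 m.
A = πr²/2 = π × 1.68²/2 = 4.43342 m².
Resultant F = γ·h_c·A = 8.55432 × 4.33963 × 4.43342 = 164.58 kN.
I_c = (π/8 − 8/(9π))·r⁴ = 0.109757 × 1.68⁴ = 0.874318 m⁴.
Centre of pressure: y_p = y_c + I_c/(y_c·A) = 7.62301 + 0.874318/(7.62301 × 4.43342) = 7.62301 + 0.0258705 = 7.64888 m along the plane.
Vertically, h_p = y_p·sinθ = 7.64888 × 0.569280 = 4.35435 m.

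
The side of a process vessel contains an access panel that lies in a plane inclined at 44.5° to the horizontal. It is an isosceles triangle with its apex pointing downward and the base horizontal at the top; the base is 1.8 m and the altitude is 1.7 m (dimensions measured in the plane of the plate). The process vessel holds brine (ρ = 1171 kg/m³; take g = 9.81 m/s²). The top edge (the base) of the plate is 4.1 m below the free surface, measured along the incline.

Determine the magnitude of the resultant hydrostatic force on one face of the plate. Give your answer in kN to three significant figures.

γ = ρg = 1171 × 9.81 / 1000 = 11.48751 kN/m³.
Let θ = 44.5° be the plate's angle to the horizontal; measure y along the incline from where the plane meets the free surface. Vertical depth h = y·sinθ with sinθ = 0.700909.
With the apex down, the centroid sits h/3 = 1.7/3 = 0.566667 m below the base (the top edge), so y_c = 4.1 + 0.566667 = 4.66667 m and h_c = 4.66667 × 0.700909 = 3.27091 m.
A = ½ × 1.8 × 1.7 = 1.53 m².
Resultant F = γ·h_c·A = 11.48751 × 3.27091 × 1.53 = 57.4892 kN.

F ≈ 57.5 kN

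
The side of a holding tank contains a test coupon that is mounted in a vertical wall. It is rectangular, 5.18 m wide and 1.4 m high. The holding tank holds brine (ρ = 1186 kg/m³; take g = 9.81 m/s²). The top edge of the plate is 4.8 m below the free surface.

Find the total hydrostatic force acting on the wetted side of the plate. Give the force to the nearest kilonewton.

γ = ρg = 1186 × 9.81 / 1000 = 11.63466 kN/m³.
The centroid lies 1.4/2 = 0.7 m below the top edge, so the centroid depth is h_c = 4.8 + 0.7 = 5.5 m.
A = 5.18 × 1.4 = 7.252 m².
Resultant F = γ·h_c·A = 11.63466 × 5.5 × 7.252 = 464.06 kN.

F ≈ 464 kN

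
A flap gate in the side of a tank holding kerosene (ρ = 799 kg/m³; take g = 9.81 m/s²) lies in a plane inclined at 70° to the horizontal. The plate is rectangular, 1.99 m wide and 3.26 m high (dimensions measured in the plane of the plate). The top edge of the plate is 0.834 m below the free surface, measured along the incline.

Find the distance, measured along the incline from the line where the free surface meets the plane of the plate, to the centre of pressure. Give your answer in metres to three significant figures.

y_p = 2.82 m

γ = ρg = 799 × 9.81 / 1000 = 7.83819 kN/m³.
Let θ = 70° be the plate's angle to the horizontal; measure y along the incline from where the plane meets the free surface. Vertical depth h = y·sinθ with sinθ = 0.939693.
The centroid lies 3.26/2 = 1.63 m below the top edge, so y_c = 0.834 + 1.63 = 2.464 m and h_c = 2.464 × 0.939693 = 2.3154 m.
A = 1.99 × 3.26 = 6.4874 m².
Resultant F = γ·h_c·A = 7.83819 × 2.3154 × 6.4874 = 117.737 kN.
I_c = b·h³/12 = 1.99 × 3.26³/12 = 5.74546 m⁴.
Centre of pressure: y_p = y_c + I_c/(y_c·A) = 2.464 + 5.74546/(2.464 × 6.4874) = 2.464 + 0.359429 = 2.82343 m along the plane.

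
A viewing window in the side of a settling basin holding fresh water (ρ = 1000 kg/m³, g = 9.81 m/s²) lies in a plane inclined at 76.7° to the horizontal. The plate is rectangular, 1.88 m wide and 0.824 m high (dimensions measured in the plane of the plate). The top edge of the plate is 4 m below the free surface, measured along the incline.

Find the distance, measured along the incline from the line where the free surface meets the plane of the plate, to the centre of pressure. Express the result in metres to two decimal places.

y_p = 4.42 m

γ = ρg = 1000 × 9.81 = 9810 N/m³ = 9.81 kN/m³.
Let θ = 76.7° be the plate's angle to the horizontal; measure y along the incline from where the plane meets the free surface. Vertical depth h = y·sinθ with sinθ = 0.973179.
The centroid lies 0.824/2 = 0.412 m below the top edge, so y_c = 4 + 0.412 = 4.412 m and h_c = 4.412 × 0.973179 = 4.29367 m.
A = 1.88 × 0.824 = 1.54912 m².
Resultant F = γ·h_c·A = 9.81 × 4.29367 × 1.54912 = 65.2503 kN.
I_c = b·h³/12 = 1.88 × 0.824³/12 = 0.0876513 m⁴.
Centre of pressure: y_p = y_c + I_c/(y_c·A) = 4.412 + 0.0876513/(4.412 × 1.54912) = 4.412 + 0.0128244 = 4.42482 m along the plane.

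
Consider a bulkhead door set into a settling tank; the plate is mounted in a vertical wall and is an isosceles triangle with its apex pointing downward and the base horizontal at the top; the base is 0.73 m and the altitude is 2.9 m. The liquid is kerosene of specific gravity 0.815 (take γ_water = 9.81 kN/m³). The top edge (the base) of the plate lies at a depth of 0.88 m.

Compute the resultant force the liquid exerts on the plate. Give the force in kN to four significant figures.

γ = 0.815 × 9.81 = 7.99515 kN/m³.
With the apex down, the centroid sits h/3 = 2.9/3 = 0.966667 m below the base (the top edge), so the centroid depth is h_c = 0.88 + 0.966667 = 1.84667 m.
A = ½ × 0.73 × 2.9 = 1.0585 m².
Resultant F = γ·h_c·A = 7.99515 × 1.84667 × 1.0585 = 15.6281 kN.

F ≈ 15.63 kN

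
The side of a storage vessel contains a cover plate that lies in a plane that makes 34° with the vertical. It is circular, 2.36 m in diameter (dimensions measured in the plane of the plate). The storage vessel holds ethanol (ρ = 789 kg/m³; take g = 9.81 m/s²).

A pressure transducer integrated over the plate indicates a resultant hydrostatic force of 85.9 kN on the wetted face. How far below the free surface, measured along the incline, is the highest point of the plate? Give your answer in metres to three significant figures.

γ = ρg = 789 × 9.81 / 1000 = 7.74009 kN/m³.
A = π(1.18)² = 4.37435 m².
From F = γ·h_c·A, the centroid depth is h_c = 85.9/(7.74009 × 4.37435) = 2.53708 m.
The plate makes 34° with the vertical, i.e. θ = 90° − 34° = 56° to the horizontal. Measuring y along the incline from the free-surface line, vertical depth h = y·sinθ with sinθ = 0.829038.
Along the incline, y_c = h_c/sinθ = 2.53708/0.829038 = 3.06027 m.
The centroid is at the centre, 1.18 m below the top of the plate, so the highest point sits at y_top = 3.06027 − 1.18 = 1.88027 m along the incline.

y_top ≈ 1.88 m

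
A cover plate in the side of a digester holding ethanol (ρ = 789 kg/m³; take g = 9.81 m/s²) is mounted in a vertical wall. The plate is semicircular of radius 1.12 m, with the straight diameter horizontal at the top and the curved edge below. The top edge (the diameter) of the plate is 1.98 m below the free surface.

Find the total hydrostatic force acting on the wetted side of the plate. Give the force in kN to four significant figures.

γ = ρg = 789 × 9.81 / 1000 = 7.74009 kN/m³.
The centroid of a semicircle lies 4r/(3π) = 0.475343 m from the diameter, here below the top edge, so the centroid depth is h_c = 1.98 + 0.475343 = 2.45534 m.
A = πr²/2 = π × 1.12²/2 = 1.97041 m².
Resultant F = γ·h_c·A = 7.74009 × 2.45534 × 1.97041 = 37.4468 kN.

F ≈ 37.45 kN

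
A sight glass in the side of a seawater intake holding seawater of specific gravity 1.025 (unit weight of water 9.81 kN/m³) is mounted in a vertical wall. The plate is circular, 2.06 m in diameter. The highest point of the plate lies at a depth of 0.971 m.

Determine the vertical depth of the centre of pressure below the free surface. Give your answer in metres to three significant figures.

h_p = 2.13 m

γ = 1.025 × 9.81 = 10.05525 kN/m³.
The centroid is at the centre, 1.03 m below the top of the plate, so the centroid depth is h_c = 0.971 + 1.03 = 2.001 m.
A = π(1.03)² = 3.33292 m².
Resultant F = γ·h_c·A = 10.05525 × 2.001 × 3.33292 = 67.0602 kN.
I_c = πr⁴/4 = π × 1.03⁴/4 = 0.883973 m⁴.
Centre of pressure: y_p = y_c + I_c/(y_c·A) = 2.001 + 0.883973/(2.001 × 3.33292) = 2.001 + 0.132546 = 2.13355 m along the plane.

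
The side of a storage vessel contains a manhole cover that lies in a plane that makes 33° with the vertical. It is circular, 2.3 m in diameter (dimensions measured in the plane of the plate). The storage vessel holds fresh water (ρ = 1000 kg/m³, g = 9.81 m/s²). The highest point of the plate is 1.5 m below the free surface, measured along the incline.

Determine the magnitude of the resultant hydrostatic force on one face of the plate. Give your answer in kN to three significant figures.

F ≈ 90.6 kN

γ = ρg = 1000 × 9.81 = 9810 N/m³ = 9.81 kN/m³.
The plate makes 33° with the vertical, i.e. θ = 90° − 33° = 57° to the horizontal. Measuring y along the incline from the free-surface line, vertical depth h = y·sinθ with sinθ = 0.838671.
The centroid is at the centre, 1.15 m below the top of the plate, so y_c = 1.5 + 1.15 = 2.65 m and h_c = 2.65 × 0.838671 = 2.22248 m.
A = π(1.15)² = 4.15476 m².
Resultant F = γ·h_c·A = 9.81 × 2.22248 × 4.15476 = 90.5843 kN.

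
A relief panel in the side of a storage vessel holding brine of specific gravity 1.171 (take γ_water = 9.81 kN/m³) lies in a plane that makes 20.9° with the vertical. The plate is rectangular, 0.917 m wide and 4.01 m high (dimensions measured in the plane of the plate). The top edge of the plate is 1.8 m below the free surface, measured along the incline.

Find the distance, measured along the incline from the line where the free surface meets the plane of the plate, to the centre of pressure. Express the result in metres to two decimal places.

y_p = 4.16 m

γ = 1.171 × 9.81 = 11.48751 kN/m³.
The plate makes 20.9° with the vertical, i.e. θ = 90° − 20.9° = 69.1° to the horizontal. Measuring y along the incline from the free-surface line, vertical depth h = y·sinθ with sinθ = 0.934204.
The centroid lies 4.01/2 = 2.005 m below the top edge, so y_c = 1.8 + 2.005 = 3.805 m and h_c = 3.805 × 0.934204 = 3.55465 m.
A = 0.917 × 4.01 = 3.67717 m².
Resultant F = γ·h_c·A = 11.48751 × 3.55465 × 3.67717 = 150.154 kN.
I_c = b·h³/12 = 0.917 × 4.01³/12 = 4.92744 m⁴.
Centre of pressure: y_p = y_c + I_c/(y_c·A) = 3.805 + 4.92744/(3.805 × 3.67717) = 3.805 + 0.352171 = 4.15717 m along the plane.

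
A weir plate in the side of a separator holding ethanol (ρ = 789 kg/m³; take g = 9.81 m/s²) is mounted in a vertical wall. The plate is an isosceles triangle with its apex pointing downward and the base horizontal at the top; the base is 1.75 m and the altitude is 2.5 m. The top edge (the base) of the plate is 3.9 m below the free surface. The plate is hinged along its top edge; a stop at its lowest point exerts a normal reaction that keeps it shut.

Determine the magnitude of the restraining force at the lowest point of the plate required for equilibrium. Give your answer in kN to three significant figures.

P ≈ 29.1 kN

γ = ρg = 789 × 9.81 / 1000 = 7.74009 kN/m³.
With the apex down, the centroid sits h/3 = 2.5/3 = 0.833333 m below the base (the top edge), so the centroid depth is h_c = 3.9 + 0.833333 = 4.73333 m.
A = ½ × 1.75 × 2.5 = 2.1875 m².
Resultant F = γ·h_c·A = 7.74009 × 4.73333 × 2.1875 = 80.1421 kN.
I_c = b·h³/36 = 1.75 × 2.5³/36 = 0.759549 m⁴.
Centre of pressure: y_p = y_c + I_c/(y_c·A) = 4.73333 + 0.759549/(4.73333 × 2.1875) = 4.73333 + 0.0733569 = 4.80669 m along the plane.
The resultant acts 0.833333 + 0.0733569 = 0.90669 m (along the plate) below the hinge at the top edge, so the moment about the hinge is M = F × 0.90669 = 80.1421 × 0.90669 = 72.664 kN·m.
A normal force at the bottom, 2.5 m from the hinge, must supply this moment: P = 72.664/2.5 = 29.0656 kN.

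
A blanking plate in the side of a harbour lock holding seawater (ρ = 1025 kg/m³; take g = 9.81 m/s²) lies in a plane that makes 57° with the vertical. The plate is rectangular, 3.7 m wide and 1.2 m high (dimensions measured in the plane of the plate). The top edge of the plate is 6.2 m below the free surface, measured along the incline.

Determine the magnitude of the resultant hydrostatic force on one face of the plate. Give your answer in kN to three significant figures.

γ = ρg = 1025 × 9.81 / 1000 = 10.05525 kN/m³.
The plate makes 57° with the vertical, i.e. θ = 90° − 57° = 33° to the horizontal. Measuring y along the incline from the free-surface line, vertical depth h = y·sinθ with sinθ = 0.544639.
The centroid lies 1.2/2 = 0.6 m below the top edge, so y_c = 6.2 + 0.6 = 6.8 m and h_c = 6.8 × 0.544639 = 3.70355 m.
A = 3.7 × 1.2 = 4.44 m².
Resultant F = γ·h_c·A = 10.05525 × 3.70355 × 4.44 = 165.346 kN.

F ≈ 165 kN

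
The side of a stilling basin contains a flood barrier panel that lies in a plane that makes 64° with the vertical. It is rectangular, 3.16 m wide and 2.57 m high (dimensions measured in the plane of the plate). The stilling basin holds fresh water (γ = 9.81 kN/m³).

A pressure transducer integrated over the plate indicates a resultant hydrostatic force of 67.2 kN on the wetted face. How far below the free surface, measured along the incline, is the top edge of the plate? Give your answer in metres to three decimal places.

y_top ≈ 0.639 m

γ = 9.81 kN/m³.
A = 3.16 × 2.57 = 8.1212 m².
From F = γ·h_c·A, the centroid depth is h_c = 67.2/(9.81 × 8.1212) = 0.84349 m.
The plate makes 64° with the vertical, i.e. θ = 90° − 64° = 26° to the horizontal. Measuring y along the incline from the free-surface line, vertical depth h = y·sinθ with sinθ = 0.438371.
Along the incline, y_c = h_c/sinθ = 0.84349/0.438371 = 1.92415 m.
The centroid lies 2.57/2 = 1.285 m below the top edge, so the top edge sits at y_top = 1.92415 − 1.285 = 0.63915 m along the incline.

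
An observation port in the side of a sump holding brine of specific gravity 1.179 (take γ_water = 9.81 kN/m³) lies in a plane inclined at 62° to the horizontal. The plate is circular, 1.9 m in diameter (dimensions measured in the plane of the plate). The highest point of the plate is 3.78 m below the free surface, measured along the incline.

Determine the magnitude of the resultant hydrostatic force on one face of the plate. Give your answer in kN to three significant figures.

F ≈ 137 kN

γ = 1.179 × 9.81 = 11.56599 kN/m³.
Let θ = 62° be the plate's angle to the horizontal; measure y along the incline from where the plane meets the free surface. Vertical depth h = y·sinθ with sinθ = 0.882948.
The centroid is at the centre, 0.95 m below the top of the plate, so y_c = 3.78 + 0.95 = 4.73 m and h_c = 4.73 × 0.882948 = 4.17634 m.
A = π(0.95)² = 2.83529 m².
Resultant F = γ·h_c·A = 11.56599 × 4.17634 × 2.83529 = 136.954 kN.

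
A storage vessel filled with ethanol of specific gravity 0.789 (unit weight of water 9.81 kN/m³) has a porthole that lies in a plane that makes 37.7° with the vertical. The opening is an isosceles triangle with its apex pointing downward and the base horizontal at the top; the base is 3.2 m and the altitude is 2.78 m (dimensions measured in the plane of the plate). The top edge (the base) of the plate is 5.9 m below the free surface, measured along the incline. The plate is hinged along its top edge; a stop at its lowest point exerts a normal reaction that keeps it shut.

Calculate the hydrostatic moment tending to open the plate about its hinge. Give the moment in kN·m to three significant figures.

γ = 0.789 × 9.81 = 7.74009 kN/m³.
The plate makes 37.7° with the vertical, i.e. θ = 90° − 37.7° = 52.3° to the horizontal. Measuring y along the incline from the free-surface line, vertical depth h = y·sinθ with sinθ = 0.791224.
With the apex down, the centroid sits h/3 = 2.78/3 = 0.926667 m below the base (the top edge), so y_c = 5.9 + 0.926667 = 6.82667 m and h_c = 6.82667 × 0.791224 = 5.40143 m.
A = ½ × 3.2 × 2.78 = 4.448 m².
Resultant F = γ·h_c·A = 7.74009 × 5.40143 × 4.448 = 185.96 kN.
I_c = b·h³/36 = 3.2 × 2.78³/36 = 1.90977 m⁴.
Centre of pressure: y_p = y_c + I_c/(y_c·A) = 6.82667 + 1.90977/(6.82667 × 4.448) = 6.82667 + 0.0628937 = 6.88956 m along the plane.
The resultant acts 0.926667 + 0.0628937 = 0.989561 m (along the plate) below the hinge at the top edge, so the moment about the hinge is M = F × 0.989561 = 185.96 × 0.989561 = 184.019 kN·m.

M ≈ 184 kN·m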